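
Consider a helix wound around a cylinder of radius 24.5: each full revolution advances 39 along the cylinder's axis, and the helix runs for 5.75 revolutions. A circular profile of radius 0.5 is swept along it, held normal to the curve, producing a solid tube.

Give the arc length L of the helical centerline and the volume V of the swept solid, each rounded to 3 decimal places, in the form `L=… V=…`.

L=913.109 V=717.154

2πR = 2π·24.5 = 153.938040
per-turn = √(153.938040² + 39²) = √(23696.9202 + 1521) = √25217.9202 = 158.801512
L = 5.75 × 158.801512 = 913.108693
V = π·0.5² × L = 0.785398 × 913.108693 = 717.153891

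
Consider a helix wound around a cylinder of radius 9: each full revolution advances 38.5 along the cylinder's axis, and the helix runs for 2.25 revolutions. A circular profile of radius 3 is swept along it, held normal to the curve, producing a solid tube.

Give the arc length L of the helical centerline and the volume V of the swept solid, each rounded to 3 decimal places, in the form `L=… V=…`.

2πR = 2π·9 = 56.548668
per-turn = √(56.548668² + 38.5²) = √(3197.7518 + 1482.25) = √4680.0018 = 68.410539
L = 2.25 × 68.410539 = 153.923712
V = π·3² × L = 28.274334 × 153.923712 = 4352.090437

L=153.924 V=4352.090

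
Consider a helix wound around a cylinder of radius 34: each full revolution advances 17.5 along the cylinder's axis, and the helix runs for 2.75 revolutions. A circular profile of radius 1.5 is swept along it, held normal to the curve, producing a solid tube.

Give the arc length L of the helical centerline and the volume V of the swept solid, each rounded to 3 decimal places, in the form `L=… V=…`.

2πR = 2π·34 = 213.628300
per-turn = √(213.628300² + 17.5²) = √(45637.0508 + 306.25) = √45943.3008 = 214.343884
L = 2.75 × 214.343884 = 589.445682
V = π·1.5² × L = 7.068583 × 589.445682 = 4166.546004

L=589.446 V=4166.546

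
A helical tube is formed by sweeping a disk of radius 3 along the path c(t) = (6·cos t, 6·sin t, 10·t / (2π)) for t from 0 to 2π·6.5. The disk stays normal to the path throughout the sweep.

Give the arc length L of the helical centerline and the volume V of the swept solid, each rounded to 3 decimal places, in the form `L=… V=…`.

L=253.519 V=7168.069

2πR = 2π·6 = 37.699112
per-turn = √(37.699112² + 10²) = √(1421.2230 + 100) = √1521.2230 = 39.002859
L = 6.5 × 39.002859 = 253.518585
V = π·3² × L = 28.274334 × 253.518585 = 7168.069131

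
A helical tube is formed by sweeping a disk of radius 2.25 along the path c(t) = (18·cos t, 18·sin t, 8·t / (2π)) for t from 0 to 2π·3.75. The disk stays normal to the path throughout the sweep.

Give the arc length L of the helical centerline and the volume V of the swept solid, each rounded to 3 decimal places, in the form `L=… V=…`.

2πR = 2π·18 = 113.097336
per-turn = √(113.097336² + 8²) = √(12791.0073 + 64) = √12855.0073 = 113.379925
L = 3.75 × 113.379925 = 425.174717
V = π·2.25² × L = 15.904313 × 425.174717 = 6762.111702

L=425.175 V=6762.112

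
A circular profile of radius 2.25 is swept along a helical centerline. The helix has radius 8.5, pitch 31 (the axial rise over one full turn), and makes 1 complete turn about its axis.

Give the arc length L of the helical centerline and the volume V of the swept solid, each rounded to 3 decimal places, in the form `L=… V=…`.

2πR = 2π·8.5 = 53.407075
per-turn = √(53.407075² + 31²) = √(2852.3157 + 961) = √3813.3157 = 61.752050
L = 1 × 61.752050 = 61.752050
V = π·2.25² × L = 15.904313 × 61.752050 = 982.123919

L=61.752 V=982.124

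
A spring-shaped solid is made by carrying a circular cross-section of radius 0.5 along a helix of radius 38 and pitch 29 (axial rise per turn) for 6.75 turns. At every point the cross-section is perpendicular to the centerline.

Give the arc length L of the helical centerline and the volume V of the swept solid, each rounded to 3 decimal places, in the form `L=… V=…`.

2πR = 2π·38 = 238.761042
per-turn = √(238.761042² + 29²) = √(57006.8350 + 841) = √57847.8350 = 240.515769
L = 6.75 × 240.515769 = 1623.481439
V = π·0.5² × L = 0.785398 × 1623.481439 = 1275.079341

L=1623.481 V=1275.079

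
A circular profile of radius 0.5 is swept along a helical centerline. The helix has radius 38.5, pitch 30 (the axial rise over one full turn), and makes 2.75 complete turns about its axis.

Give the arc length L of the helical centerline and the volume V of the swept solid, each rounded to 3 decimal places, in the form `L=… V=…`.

2πR = 2π·38.5 = 241.902634
per-turn = √(241.902634² + 30²) = √(58516.8845 + 900) = √59416.8845 = 243.755789
L = 2.75 × 243.755789 = 670.328419
V = π·0.5² × L = 0.785398 × 670.328419 = 526.474709

L=670.328 V=526.475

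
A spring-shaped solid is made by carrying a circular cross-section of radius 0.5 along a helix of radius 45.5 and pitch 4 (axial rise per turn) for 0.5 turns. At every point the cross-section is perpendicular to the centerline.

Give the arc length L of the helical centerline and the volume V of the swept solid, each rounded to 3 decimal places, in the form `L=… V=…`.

L=142.956 V=112.278

2πR = 2π·45.5 = 285.884931
per-turn = √(285.884931² + 4²) = √(81730.1940 + 16) = √81746.1940 = 285.912913
L = 0.5 × 285.912913 = 142.956457
V = π·0.5² × L = 0.785398 × 142.956457 = 112.277739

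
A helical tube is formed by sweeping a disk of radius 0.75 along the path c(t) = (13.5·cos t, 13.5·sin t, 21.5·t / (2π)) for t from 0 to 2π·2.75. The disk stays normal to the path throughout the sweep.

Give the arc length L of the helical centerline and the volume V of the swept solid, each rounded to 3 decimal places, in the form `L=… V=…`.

L=240.640 V=425.246

2πR = 2π·13.5 = 84.823002
per-turn = √(84.823002² + 21.5²) = √(7194.9416 + 462.25) = √7657.1916 = 87.505380
L = 2.75 × 87.505380 = 240.639796
V = π·0.75² × L = 1.767146 × 240.639796 = 425.245622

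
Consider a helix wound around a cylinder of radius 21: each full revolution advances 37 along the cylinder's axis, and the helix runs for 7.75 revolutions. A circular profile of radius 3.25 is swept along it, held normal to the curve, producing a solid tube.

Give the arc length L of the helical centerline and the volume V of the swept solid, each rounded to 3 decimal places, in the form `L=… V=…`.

L=1062.032 V=35241.495

2πR = 2π·21 = 131.946891
per-turn = √(131.946891² + 37²) = √(17409.9822 + 1369) = √18778.9822 = 137.036426
L = 7.75 × 137.036426 = 1062.032305
V = π·3.25² × L = 33.183072 × 1062.032305 = 35241.494861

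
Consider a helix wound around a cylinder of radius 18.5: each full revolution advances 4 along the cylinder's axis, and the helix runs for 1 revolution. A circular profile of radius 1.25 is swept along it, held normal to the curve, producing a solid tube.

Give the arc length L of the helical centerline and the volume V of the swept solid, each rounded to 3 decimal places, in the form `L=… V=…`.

L=116.308 V=570.924

2πR = 2π·18.5 = 116.238928
per-turn = √(116.238928² + 4²) = √(13511.4884 + 16) = √13527.4884 = 116.307732
L = 1 × 116.307732 = 116.307732
V = π·1.25² × L = 4.908739 × 116.307732 = 570.924242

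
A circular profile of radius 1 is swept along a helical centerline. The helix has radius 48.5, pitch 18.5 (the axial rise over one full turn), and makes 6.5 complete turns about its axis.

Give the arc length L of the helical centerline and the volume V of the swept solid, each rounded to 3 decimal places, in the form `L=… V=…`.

L=1984.421 V=6234.242

2πR = 2π·48.5 = 304.734487
per-turn = √(304.734487² + 18.5²) = √(92863.1078 + 342.25) = √93205.3578 = 305.295525
L = 6.5 × 305.295525 = 1984.420915
V = π·1² × L = 3.141593 × 1984.420915 = 6234.242168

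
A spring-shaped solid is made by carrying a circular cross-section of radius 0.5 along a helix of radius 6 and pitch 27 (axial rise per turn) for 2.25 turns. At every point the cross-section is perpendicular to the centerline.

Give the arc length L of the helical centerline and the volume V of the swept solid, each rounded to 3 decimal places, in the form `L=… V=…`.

2πR = 2π·6 = 37.699112
per-turn = √(37.699112² + 27²) = √(1421.2230 + 729) = √2150.2230 = 46.370497
L = 2.25 × 46.370497 = 104.333619
V = π·0.5² × L = 0.785398 × 104.333619 = 81.943433

L=104.334 V=81.943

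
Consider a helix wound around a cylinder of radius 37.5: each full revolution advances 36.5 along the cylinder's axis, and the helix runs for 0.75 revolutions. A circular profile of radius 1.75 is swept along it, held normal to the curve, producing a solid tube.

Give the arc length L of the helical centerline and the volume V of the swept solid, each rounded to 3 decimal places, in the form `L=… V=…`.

L=178.822 V=1720.473

2πR = 2π·37.5 = 235.619449
per-turn = √(235.619449² + 36.5²) = √(55516.5248 + 1332.25) = √56848.7748 = 238.429811
L = 0.75 × 238.429811 = 178.822358
V = π·1.75² × L = 9.621128 × 178.822358 = 1720.472709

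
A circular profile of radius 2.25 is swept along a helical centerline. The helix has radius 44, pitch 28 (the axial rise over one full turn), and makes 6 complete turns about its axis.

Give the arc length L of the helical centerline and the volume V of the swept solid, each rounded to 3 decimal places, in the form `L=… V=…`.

2πR = 2π·44 = 276.460154
per-turn = √(276.460154² + 28²) = √(76430.2165 + 784) = √77214.2165 = 277.874462
L = 6 × 277.874462 = 1667.246770
V = π·2.25² × L = 15.904313 × 1667.246770 = 26516.414166

L=1667.247 V=26516.414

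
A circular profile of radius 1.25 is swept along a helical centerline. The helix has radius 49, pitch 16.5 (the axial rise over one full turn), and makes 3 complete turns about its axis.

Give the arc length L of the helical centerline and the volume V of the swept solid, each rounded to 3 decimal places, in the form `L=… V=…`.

2πR = 2π·49 = 307.876080
per-turn = √(307.876080² + 16.5²) = √(94787.6807 + 272.25) = √95059.9307 = 308.317905
L = 3 × 308.317905 = 924.953716
V = π·1.25² × L = 4.908739 × 924.953716 = 4540.355934

L=924.954 V=4540.356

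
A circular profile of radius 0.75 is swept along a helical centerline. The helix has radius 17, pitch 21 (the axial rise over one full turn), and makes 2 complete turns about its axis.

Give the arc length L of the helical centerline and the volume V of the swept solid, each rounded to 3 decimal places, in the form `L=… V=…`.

2πR = 2π·17 = 106.814150
per-turn = √(106.814150² + 21²) = √(11409.2627 + 441) = √11850.2627 = 108.858912
L = 2 × 108.858912 = 217.717824
V = π·0.75² × L = 1.767146 × 217.717824 = 384.739152

L=217.718 V=384.739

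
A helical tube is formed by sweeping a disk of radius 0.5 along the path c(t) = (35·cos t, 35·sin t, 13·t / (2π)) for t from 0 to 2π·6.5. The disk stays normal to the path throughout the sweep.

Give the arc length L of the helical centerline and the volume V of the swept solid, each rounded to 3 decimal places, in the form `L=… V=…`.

L=1431.920 V=1124.627

2πR = 2π·35 = 219.911486
per-turn = √(219.911486² + 13²) = √(48361.0616 + 169) = √48530.0616 = 220.295396
L = 6.5 × 220.295396 = 1431.920075
V = π·0.5² × L = 0.785398 × 1431.920075 = 1124.627397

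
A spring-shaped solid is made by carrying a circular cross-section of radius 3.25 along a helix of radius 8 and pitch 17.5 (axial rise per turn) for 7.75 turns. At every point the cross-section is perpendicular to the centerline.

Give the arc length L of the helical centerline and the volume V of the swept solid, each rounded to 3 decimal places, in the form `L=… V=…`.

L=412.491 V=13687.733

2πR = 2π·8 = 50.265482
per-turn = √(50.265482² + 17.5²) = √(2526.6187 + 306.25) = √2832.8687 = 53.224700
L = 7.75 × 53.224700 = 412.491428
V = π·3.25² × L = 33.183072 × 412.491428 = 13687.732910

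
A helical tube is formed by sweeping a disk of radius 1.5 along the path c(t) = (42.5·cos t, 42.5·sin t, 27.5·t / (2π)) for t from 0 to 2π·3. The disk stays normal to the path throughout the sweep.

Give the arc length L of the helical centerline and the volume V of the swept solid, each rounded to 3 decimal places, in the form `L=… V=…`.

2πR = 2π·42.5 = 267.035376
per-turn = √(267.035376² + 27.5²) = √(71307.8918 + 756.25) = √72064.1418 = 268.447652
L = 3 × 268.447652 = 805.342956
V = π·1.5² × L = 7.068583 × 805.342956 = 5692.633904

L=805.343 V=5692.634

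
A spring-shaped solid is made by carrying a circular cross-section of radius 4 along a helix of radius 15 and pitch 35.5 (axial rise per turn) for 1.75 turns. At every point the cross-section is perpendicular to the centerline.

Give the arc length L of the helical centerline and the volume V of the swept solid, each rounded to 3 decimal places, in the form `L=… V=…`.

L=176.246 V=8859.085

2πR = 2π·15 = 94.247780
per-turn = √(94.247780² + 35.5²) = √(8882.6440 + 1260.25) = √10142.8940 = 100.711936
L = 1.75 × 100.711936 = 176.245887
V = π·4² × L = 50.265482 × 176.245887 = 8859.084551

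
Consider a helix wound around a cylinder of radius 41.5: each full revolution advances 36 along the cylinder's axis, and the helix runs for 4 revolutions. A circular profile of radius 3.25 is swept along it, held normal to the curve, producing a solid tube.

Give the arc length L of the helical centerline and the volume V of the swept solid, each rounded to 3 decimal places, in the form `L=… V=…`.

L=1052.902 V=34938.534

2πR = 2π·41.5 = 260.752190
per-turn = √(260.752190² + 36²) = √(67991.7047 + 1296) = √69287.7047 = 263.225578
L = 4 × 263.225578 = 1052.902311
V = π·3.25² × L = 33.183072 × 1052.902311 = 34938.533604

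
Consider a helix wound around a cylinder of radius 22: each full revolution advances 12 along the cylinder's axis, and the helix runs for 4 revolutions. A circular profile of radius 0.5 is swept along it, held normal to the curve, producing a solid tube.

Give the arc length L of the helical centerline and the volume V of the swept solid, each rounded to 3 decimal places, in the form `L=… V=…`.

L=555.000 V=435.896

2πR = 2π·22 = 138.230077
per-turn = √(138.230077² + 12²) = √(19107.5541 + 144) = √19251.5541 = 138.749970
L = 4 × 138.749970 = 554.999879
V = π·0.5² × L = 0.785398 × 554.999879 = 435.895886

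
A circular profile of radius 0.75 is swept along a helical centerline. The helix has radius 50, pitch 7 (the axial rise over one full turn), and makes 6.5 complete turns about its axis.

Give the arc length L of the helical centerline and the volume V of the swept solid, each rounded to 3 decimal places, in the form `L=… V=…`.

2πR = 2π·50 = 314.159265
per-turn = √(314.159265² + 7²) = √(98696.0440 + 49) = √98745.0440 = 314.237242
L = 6.5 × 314.237242 = 2042.542070
V = π·0.75² × L = 1.767146 × 2042.542070 = 3609.469779

L=2042.542 V=3609.470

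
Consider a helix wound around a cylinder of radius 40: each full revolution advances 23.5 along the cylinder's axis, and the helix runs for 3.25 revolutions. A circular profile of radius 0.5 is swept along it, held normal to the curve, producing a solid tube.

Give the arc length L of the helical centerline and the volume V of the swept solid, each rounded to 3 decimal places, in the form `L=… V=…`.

2πR = 2π·40 = 251.327412
per-turn = √(251.327412² + 23.5²) = √(63165.4682 + 552.25) = √63717.7182 = 252.423688
L = 3.25 × 252.423688 = 820.376985
V = π·0.5² × L = 0.785398 × 820.376985 = 644.322578

L=820.377 V=644.323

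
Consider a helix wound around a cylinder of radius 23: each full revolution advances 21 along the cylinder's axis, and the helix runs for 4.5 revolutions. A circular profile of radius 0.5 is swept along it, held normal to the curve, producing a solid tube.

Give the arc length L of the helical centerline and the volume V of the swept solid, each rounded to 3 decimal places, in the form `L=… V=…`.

L=657.140 V=516.117

2πR = 2π·23 = 144.513262
per-turn = √(144.513262² + 21²) = √(20884.0829 + 441) = √21325.0829 = 146.031103
L = 4.5 × 146.031103 = 657.139961
V = π·0.5² × L = 0.785398 × 657.139961 = 516.116519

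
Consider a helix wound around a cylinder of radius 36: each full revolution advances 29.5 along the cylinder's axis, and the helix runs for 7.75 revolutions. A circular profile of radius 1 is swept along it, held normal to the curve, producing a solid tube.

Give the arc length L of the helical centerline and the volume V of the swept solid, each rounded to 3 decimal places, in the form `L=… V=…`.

2πR = 2π·36 = 226.194671
per-turn = √(226.194671² + 29.5²) = √(51164.0292 + 870.25) = √52034.2792 = 228.110235
L = 7.75 × 228.110235 = 1767.854320
V = π·1² × L = 3.141593 × 1767.854320 = 5553.878143

L=1767.854 V=5553.878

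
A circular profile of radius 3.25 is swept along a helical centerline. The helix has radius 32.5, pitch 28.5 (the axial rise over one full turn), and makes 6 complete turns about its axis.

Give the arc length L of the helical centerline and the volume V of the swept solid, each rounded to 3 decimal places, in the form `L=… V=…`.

L=1237.097 V=41050.664

2πR = 2π·32.5 = 204.203522
per-turn = √(204.203522² + 28.5²) = √(41699.0786 + 812.25) = √42511.3286 = 206.182755
L = 6 × 206.182755 = 1237.096532
V = π·3.25² × L = 33.183072 × 1237.096532 = 41050.663790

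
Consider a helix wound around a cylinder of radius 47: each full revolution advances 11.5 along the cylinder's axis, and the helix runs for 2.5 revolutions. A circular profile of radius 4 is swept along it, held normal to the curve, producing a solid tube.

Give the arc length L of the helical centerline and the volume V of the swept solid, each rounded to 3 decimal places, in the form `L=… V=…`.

2πR = 2π·47 = 295.309709
per-turn = √(295.309709² + 11.5²) = √(87207.8245 + 132.25) = √87340.0745 = 295.533542
L = 2.5 × 295.533542 = 738.833855
V = π·4² × L = 50.265482 × 738.833855 = 37137.840186

L=738.834 V=37137.840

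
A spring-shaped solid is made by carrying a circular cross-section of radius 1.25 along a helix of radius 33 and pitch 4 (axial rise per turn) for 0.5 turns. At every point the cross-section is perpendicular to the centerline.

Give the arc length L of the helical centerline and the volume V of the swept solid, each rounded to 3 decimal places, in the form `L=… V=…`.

L=103.692 V=508.996

2πR = 2π·33 = 207.345115
per-turn = √(207.345115² + 4²) = √(42991.9968 + 16) = √43007.9968 = 207.383695
L = 0.5 × 207.383695 = 103.691847
V = π·1.25² × L = 4.908739 × 103.691847 = 508.996165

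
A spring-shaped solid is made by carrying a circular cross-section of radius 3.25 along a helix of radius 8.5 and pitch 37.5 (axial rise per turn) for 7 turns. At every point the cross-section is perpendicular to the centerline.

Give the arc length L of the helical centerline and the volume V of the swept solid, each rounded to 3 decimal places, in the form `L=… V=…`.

2πR = 2π·8.5 = 53.407075
per-turn = √(53.407075² + 37.5²) = √(2852.3157 + 1406.25) = √4258.5657 = 65.257687
L = 7 × 65.257687 = 456.803807
V = π·3.25² × L = 33.183072 × 456.803807 = 15158.153796

L=456.804 V=15158.154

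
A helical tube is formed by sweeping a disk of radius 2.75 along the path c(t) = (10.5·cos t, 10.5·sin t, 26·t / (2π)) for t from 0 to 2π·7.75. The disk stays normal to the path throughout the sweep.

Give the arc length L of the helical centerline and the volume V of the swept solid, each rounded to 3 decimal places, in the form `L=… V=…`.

L=549.567 V=13056.777

2πR = 2π·10.5 = 65.973446
per-turn = √(65.973446² + 26²) = √(4352.4955 + 676) = √5028.4955 = 70.911886
L = 7.75 × 70.911886 = 549.567115
V = π·2.75² × L = 23.758294 × 549.567115 = 13056.777324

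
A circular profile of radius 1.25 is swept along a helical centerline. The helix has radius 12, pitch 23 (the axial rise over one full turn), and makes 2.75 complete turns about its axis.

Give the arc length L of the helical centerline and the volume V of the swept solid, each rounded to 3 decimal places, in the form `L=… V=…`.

L=216.778 V=1064.105

2πR = 2π·12 = 75.398224
per-turn = √(75.398224² + 23²) = √(5684.8921 + 529) = √6213.8921 = 78.828245
L = 2.75 × 78.828245 = 216.777672
V = π·1.25² × L = 4.908739 × 216.777672 = 1064.104911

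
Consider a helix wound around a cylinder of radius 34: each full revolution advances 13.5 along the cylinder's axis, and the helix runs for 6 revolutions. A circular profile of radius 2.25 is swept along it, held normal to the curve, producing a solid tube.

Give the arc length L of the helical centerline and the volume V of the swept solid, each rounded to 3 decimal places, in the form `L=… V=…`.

2πR = 2π·34 = 213.628300
per-turn = √(213.628300² + 13.5²) = √(45637.0508 + 182.25) = √45819.3008 = 214.054434
L = 6 × 214.054434 = 1284.326604
V = π·2.25² × L = 15.904313 × 1284.326604 = 20426.332067

L=1284.327 V=20426.332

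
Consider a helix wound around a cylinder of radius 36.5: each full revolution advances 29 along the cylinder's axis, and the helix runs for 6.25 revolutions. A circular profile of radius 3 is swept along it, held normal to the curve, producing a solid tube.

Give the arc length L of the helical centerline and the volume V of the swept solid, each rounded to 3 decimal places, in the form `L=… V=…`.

L=1444.766 V=40849.793

2πR = 2π·36.5 = 229.336264
per-turn = √(229.336264² + 29²) = √(52595.1219 + 841) = √53436.1219 = 231.162544
L = 6.25 × 231.162544 = 1444.765901
V = π·3² × L = 28.274334 × 1444.765901 = 40849.793478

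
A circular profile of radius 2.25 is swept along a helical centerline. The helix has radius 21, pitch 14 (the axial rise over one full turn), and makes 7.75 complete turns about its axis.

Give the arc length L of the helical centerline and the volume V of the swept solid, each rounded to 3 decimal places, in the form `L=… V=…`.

2πR = 2π·21 = 131.946891
per-turn = √(131.946891² + 14²) = √(17409.9822 + 196) = √17605.9822 = 132.687536
L = 7.75 × 132.687536 = 1028.328403
V = π·2.25² × L = 15.904313 × 1028.328403 = 16354.856586

L=1028.328 V=16354.857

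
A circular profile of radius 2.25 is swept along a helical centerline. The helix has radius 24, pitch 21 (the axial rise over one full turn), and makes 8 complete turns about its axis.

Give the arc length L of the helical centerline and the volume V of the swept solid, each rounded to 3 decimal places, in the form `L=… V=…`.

2πR = 2π·24 = 150.796447
per-turn = √(150.796447² + 21²) = √(22739.5685 + 441) = √23180.5685 = 152.251662
L = 8 × 152.251662 = 1218.013295
V = π·2.25² × L = 15.904313 × 1218.013295 = 19371.664447

L=1218.013 V=19371.664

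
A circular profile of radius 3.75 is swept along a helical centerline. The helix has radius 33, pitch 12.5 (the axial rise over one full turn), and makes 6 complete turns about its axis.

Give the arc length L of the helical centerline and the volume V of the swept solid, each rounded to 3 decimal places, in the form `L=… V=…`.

L=1246.329 V=55061.145

2πR = 2π·33 = 207.345115
per-turn = √(207.345115² + 12.5²) = √(42991.9968 + 156.25) = √43148.2468 = 207.721561
L = 6 × 207.721561 = 1246.329364
V = π·3.75² × L = 44.178647 × 1246.329364 = 55061.144636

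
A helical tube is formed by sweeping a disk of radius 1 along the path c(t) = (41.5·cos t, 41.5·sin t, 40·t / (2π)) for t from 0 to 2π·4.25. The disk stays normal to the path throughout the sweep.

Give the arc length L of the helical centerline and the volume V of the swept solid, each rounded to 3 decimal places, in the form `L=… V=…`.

L=1121.160 V=3522.229

2πR = 2π·41.5 = 260.752190
per-turn = √(260.752190² + 40²) = √(67991.7047 + 1600) = √69591.7047 = 263.802397
L = 4.25 × 263.802397 = 1121.160188
V = π·1² × L = 3.141593 × 1121.160188 = 3522.228609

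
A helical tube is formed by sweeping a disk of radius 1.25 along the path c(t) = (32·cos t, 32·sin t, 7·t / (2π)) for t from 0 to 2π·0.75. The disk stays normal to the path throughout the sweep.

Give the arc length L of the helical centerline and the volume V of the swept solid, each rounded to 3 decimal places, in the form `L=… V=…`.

L=150.888 V=740.669

2πR = 2π·32 = 201.061930
per-turn = √(201.061930² + 7²) = √(40425.8996 + 49) = √40474.8996 = 201.183746
L = 0.75 × 201.183746 = 150.887809
V = π·1.25² × L = 4.908739 × 150.887809 = 740.668803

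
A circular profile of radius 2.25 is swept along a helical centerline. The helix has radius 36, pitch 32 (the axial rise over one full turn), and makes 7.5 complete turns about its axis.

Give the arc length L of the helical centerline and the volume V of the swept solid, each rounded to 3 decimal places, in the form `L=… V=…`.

L=1713.352 V=27249.693

2πR = 2π·36 = 226.194671
per-turn = √(226.194671² + 32²) = √(51164.0292 + 1024) = √52188.0292 = 228.446994
L = 7.5 × 228.446994 = 1713.352457
V = π·2.25² × L = 15.904313 × 1713.352457 = 27249.693435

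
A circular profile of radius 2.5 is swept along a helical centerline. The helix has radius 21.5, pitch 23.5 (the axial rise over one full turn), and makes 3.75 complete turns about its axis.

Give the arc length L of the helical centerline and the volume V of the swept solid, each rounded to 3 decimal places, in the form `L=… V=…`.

2πR = 2π·21.5 = 135.088484
per-turn = √(135.088484² + 23.5²) = √(18248.8985 + 552.25) = √18801.1485 = 137.117280
L = 3.75 × 137.117280 = 514.189801
V = π·2.5² × L = 19.634954 × 514.189801 = 10096.093131

L=514.190 V=10096.093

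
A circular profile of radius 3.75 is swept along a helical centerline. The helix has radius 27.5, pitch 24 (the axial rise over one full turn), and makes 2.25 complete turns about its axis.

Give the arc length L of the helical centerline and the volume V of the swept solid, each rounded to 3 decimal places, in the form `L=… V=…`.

2πR = 2π·27.5 = 172.787596
per-turn = √(172.787596² + 24²) = √(29855.5533 + 576) = √30431.5533 = 174.446420
L = 2.25 × 174.446420 = 392.504444
V = π·3.75² × L = 44.178647 × 392.504444 = 17340.315161

L=392.504 V=17340.315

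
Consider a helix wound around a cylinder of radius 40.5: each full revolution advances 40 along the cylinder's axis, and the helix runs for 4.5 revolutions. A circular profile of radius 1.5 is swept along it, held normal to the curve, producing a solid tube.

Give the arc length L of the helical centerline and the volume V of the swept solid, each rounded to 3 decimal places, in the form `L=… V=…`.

2πR = 2π·40.5 = 254.469005
per-turn = √(254.469005² + 40²) = √(64754.4745 + 1600) = √66354.4745 = 257.593623
L = 4.5 × 257.593623 = 1159.171302
V = π·1.5² × L = 7.068583 × 1159.171302 = 8193.699107

L=1159.171 V=8193.699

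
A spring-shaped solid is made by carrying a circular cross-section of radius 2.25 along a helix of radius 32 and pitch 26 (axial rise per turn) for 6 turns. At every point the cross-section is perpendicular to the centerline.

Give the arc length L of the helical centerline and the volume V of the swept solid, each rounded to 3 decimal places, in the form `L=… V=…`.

2πR = 2π·32 = 201.061930
per-turn = √(201.061930² + 26²) = √(40425.8996 + 676) = √41101.8996 = 202.736034
L = 6 × 202.736034 = 1216.416206
V = π·2.25² × L = 15.904313 × 1216.416206 = 19346.263848

L=1216.416 V=19346.264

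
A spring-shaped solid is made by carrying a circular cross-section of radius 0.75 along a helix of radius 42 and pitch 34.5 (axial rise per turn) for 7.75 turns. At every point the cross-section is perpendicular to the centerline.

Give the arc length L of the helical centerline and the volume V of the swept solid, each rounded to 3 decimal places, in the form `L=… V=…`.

L=2062.580 V=3644.880

2πR = 2π·42 = 263.893783
per-turn = √(263.893783² + 34.5²) = √(69639.9287 + 1190.25) = √70830.1787 = 266.139397
L = 7.75 × 266.139397 = 2062.580327
V = π·0.75² × L = 1.767146 × 2062.580327 = 3644.880302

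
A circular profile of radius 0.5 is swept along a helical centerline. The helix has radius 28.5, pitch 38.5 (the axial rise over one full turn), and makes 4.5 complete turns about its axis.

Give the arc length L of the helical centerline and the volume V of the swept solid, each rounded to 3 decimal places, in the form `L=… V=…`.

L=824.232 V=647.351

2πR = 2π·28.5 = 179.070781
per-turn = √(179.070781² + 38.5²) = √(32066.3447 + 1482.25) = √33548.5947 = 183.162755
L = 4.5 × 183.162755 = 824.232396
V = π·0.5² × L = 0.785398 × 824.232396 = 647.350610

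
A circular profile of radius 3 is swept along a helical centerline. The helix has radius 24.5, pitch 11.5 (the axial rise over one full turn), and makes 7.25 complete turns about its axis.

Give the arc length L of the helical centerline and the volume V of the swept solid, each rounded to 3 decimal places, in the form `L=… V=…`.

2πR = 2π·24.5 = 153.938040
per-turn = √(153.938040² + 11.5²) = √(23696.9202 + 132.25) = √23829.1702 = 154.366998
L = 7.25 × 154.366998 = 1119.160738
V = π·3² × L = 28.274334 × 1119.160738 = 31643.524367

L=1119.161 V=31643.524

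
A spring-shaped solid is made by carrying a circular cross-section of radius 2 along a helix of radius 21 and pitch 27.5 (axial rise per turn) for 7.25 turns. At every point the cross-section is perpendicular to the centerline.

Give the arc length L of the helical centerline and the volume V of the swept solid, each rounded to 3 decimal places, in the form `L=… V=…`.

L=977.171 V=12279.489

2πR = 2π·21 = 131.946891
per-turn = √(131.946891² + 27.5²) = √(17409.9822 + 756.25) = √18166.2322 = 134.782166
L = 7.25 × 134.782166 = 977.170701
V = π·2² × L = 12.566371 × 977.170701 = 12279.489177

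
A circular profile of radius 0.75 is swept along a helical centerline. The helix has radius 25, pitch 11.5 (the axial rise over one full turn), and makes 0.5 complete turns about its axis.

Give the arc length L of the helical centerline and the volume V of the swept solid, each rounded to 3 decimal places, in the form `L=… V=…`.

L=78.750 V=139.163

2πR = 2π·25 = 157.079633
per-turn = √(157.079633² + 11.5²) = √(24674.0110 + 132.25) = √24806.2610 = 157.500035
L = 0.5 × 157.500035 = 78.750017
V = π·0.75² × L = 1.767146 × 78.750017 = 139.162768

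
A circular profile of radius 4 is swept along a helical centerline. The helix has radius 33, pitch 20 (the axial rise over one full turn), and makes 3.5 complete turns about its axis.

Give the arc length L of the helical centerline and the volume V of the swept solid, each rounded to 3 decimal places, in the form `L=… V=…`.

L=729.076 V=36647.362

2πR = 2π·33 = 207.345115
per-turn = √(207.345115² + 20²) = √(42991.9968 + 400) = √43391.9968 = 208.307457
L = 3.5 × 208.307457 = 729.076101
V = π·4² × L = 50.265482 × 729.076101 = 36647.361944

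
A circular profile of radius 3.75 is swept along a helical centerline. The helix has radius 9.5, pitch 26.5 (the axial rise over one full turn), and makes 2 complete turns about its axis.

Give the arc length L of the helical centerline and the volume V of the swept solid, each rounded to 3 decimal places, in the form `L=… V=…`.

L=130.617 V=5770.467

2πR = 2π·9.5 = 59.690260
per-turn = √(59.690260² + 26.5²) = √(3562.9272 + 702.25) = √4265.1772 = 65.308324
L = 2 × 65.308324 = 130.616648
V = π·3.75² × L = 44.178647 × 130.616648 = 5770.466747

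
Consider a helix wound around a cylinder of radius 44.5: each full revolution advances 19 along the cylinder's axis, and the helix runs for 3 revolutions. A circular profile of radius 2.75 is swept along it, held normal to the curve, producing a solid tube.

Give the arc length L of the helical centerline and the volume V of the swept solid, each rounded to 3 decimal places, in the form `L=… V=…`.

2πR = 2π·44.5 = 279.601746
per-turn = √(279.601746² + 19²) = √(78177.1365 + 361) = √78538.1365 = 280.246564
L = 3 × 280.246564 = 840.739691
V = π·2.75² × L = 23.758294 × 840.739691 = 19974.541130

L=840.740 V=19974.541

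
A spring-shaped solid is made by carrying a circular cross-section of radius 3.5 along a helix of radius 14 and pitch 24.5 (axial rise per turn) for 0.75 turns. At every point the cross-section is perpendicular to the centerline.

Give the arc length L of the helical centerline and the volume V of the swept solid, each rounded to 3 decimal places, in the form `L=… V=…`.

L=68.485 V=2635.595

2πR = 2π·14 = 87.964594
per-turn = √(87.964594² + 24.5²) = √(7737.7699 + 600.25) = √8338.0199 = 91.312758
L = 0.75 × 91.312758 = 68.484569
V = π·3.5² × L = 38.484510 × 68.484569 = 2635.595074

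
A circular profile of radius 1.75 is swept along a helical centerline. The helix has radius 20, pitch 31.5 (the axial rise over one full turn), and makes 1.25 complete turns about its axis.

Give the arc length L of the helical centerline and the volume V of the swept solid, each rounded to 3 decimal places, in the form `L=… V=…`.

L=161.939 V=1558.041

2πR = 2π·20 = 125.663706
per-turn = √(125.663706² + 31.5²) = √(15791.3670 + 992.25) = √16783.6170 = 129.551600
L = 1.25 × 129.551600 = 161.939500
V = π·1.75² × L = 9.621128 × 161.939500 = 1558.040576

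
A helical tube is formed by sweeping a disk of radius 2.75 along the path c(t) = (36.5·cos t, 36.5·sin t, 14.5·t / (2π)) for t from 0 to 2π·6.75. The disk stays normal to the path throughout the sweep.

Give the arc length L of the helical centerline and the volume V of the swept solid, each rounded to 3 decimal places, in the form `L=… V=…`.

L=1551.111 V=36851.747

2πR = 2π·36.5 = 229.336264
per-turn = √(229.336264² + 14.5²) = √(52595.1219 + 210.25) = √52805.3719 = 229.794195
L = 6.75 × 229.794195 = 1551.110813
V = π·2.75² × L = 23.758294 × 1551.110813 = 36851.747415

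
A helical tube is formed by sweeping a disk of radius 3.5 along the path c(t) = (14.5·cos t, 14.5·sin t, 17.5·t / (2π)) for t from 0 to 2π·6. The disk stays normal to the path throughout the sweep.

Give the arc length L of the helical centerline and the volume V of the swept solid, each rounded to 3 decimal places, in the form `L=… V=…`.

2πR = 2π·14.5 = 91.106187
per-turn = √(91.106187² + 17.5²) = √(8300.3373 + 306.25) = √8606.5873 = 92.771695
L = 6 × 92.771695 = 556.630167
V = π·3.5² × L = 38.484510 × 556.630167 = 21421.639233

L=556.630 V=21421.639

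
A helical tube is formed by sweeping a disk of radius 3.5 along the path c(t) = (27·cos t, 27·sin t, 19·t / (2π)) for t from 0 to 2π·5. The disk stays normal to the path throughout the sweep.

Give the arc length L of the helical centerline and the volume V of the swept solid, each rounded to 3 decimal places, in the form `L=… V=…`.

2πR = 2π·27 = 169.646003
per-turn = √(169.646003² + 19²) = √(28779.7664 + 361) = √29140.7664 = 170.706668
L = 5 × 170.706668 = 853.533339
V = π·3.5² × L = 38.484510 × 853.533339 = 32847.812327

L=853.533 V=32847.812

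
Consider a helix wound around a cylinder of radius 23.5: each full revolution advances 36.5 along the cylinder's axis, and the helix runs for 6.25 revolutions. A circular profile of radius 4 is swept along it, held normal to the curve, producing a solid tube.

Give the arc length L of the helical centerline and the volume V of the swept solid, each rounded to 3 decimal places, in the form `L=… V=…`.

2πR = 2π·23.5 = 147.654855
per-turn = √(147.654855² + 36.5²) = √(21801.9561 + 1332.25) = √23134.2061 = 152.099330
L = 6.25 × 152.099330 = 950.620811
V = π·4² × L = 50.265482 × 950.620811 = 47783.413708

L=950.621 V=47783.414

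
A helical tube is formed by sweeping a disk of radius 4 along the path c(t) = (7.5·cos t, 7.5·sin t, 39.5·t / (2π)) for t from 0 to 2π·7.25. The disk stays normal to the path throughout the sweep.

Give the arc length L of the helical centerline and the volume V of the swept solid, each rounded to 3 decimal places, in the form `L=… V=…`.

2πR = 2π·7.5 = 47.123890
per-turn = √(47.123890² + 39.5²) = √(2220.6610 + 1560.25) = √3780.9110 = 61.489113
L = 7.25 × 61.489113 = 445.796068
V = π·4² × L = 50.265482 × 445.796068 = 22408.154418

L=445.796 V=22408.154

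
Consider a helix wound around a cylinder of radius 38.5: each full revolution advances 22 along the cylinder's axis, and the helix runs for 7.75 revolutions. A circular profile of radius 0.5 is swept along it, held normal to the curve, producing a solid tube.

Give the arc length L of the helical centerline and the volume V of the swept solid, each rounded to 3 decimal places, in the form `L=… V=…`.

L=1882.483 V=1478.498

2πR = 2π·38.5 = 241.902634
per-turn = √(241.902634² + 22²) = √(58516.8845 + 484) = √59000.8845 = 242.900977
L = 7.75 × 242.900977 = 1882.482570
V = π·0.5² × L = 0.785398 × 1882.482570 = 1478.498353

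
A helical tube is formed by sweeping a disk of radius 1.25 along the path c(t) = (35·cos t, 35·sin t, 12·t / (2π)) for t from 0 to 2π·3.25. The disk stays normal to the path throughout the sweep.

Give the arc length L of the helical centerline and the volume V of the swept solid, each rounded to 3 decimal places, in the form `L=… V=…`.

L=715.776 V=3513.555

2πR = 2π·35 = 219.911486
per-turn = √(219.911486² + 12²) = √(48361.0616 + 144) = √48505.0616 = 220.238647
L = 3.25 × 220.238647 = 715.775602
V = π·1.25² × L = 4.908739 × 715.775602 = 3513.555271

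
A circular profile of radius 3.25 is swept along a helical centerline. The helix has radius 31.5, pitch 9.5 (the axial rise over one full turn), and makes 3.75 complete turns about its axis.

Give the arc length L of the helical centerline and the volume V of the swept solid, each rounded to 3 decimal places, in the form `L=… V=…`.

L=743.056 V=24656.873

2πR = 2π·31.5 = 197.920337
per-turn = √(197.920337² + 9.5²) = √(39172.4599 + 90.25) = √39262.7099 = 198.148202
L = 3.75 × 198.148202 = 743.055757
V = π·3.25² × L = 33.183072 × 743.055757 = 24656.872973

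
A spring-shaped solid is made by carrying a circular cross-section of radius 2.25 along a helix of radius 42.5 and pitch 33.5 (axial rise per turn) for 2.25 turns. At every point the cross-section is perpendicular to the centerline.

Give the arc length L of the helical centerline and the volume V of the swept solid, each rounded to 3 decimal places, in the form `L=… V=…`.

L=605.539 V=9630.683

2πR = 2π·42.5 = 267.035376
per-turn = √(267.035376² + 33.5²) = √(71307.8918 + 1122.25) = √72430.1418 = 269.128486
L = 2.25 × 269.128486 = 605.539093
V = π·2.25² × L = 15.904313 × 605.539093 = 9630.683149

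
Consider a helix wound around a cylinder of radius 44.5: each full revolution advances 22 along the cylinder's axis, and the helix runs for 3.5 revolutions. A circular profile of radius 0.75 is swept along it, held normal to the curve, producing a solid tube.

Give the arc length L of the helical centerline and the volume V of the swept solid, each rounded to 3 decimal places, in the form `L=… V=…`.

L=981.631 V=1734.685

2πR = 2π·44.5 = 279.601746
per-turn = √(279.601746² + 22²) = √(78177.1365 + 484) = √78661.1365 = 280.465927
L = 3.5 × 280.465927 = 981.630746
V = π·0.75² × L = 1.767146 × 981.630746 = 1734.684716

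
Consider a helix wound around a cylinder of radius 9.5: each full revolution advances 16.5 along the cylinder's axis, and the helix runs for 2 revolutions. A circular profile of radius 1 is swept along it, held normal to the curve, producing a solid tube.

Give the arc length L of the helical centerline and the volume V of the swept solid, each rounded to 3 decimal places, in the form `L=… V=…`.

2πR = 2π·9.5 = 59.690260
per-turn = √(59.690260² + 16.5²) = √(3562.9272 + 272.25) = √3835.1772 = 61.928807
L = 2 × 61.928807 = 123.857615
V = π·1² × L = 3.141593 × 123.857615 = 389.110173

L=123.858 V=389.110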